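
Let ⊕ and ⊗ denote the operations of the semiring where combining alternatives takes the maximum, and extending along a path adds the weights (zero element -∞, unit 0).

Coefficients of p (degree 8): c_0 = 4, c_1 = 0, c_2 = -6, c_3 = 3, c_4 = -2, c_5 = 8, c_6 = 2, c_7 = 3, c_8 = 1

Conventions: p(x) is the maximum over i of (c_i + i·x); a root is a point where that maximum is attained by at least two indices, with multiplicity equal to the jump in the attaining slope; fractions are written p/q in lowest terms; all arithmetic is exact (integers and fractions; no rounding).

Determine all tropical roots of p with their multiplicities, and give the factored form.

hull edge (i=0, c=4) to (i=5, c=8): slope 4/5, span 5
hull edge (i=5, c=8) to (i=8, c=1): slope -7/3, span 3
Factored form: p(x) = 1 ⊗ (x ⊕ (-4/5)) ⊗ (x ⊕ (-4/5)) ⊗ (x ⊕ (-4/5)) ⊗ (x ⊕ (-4/5)) ⊗ (x ⊕ (-4/5)) ⊗ (x ⊕ 7/3) ⊗ (x ⊕ 7/3) ⊗ (x ⊕ 7/3)
Answer: roots = -4/5 (mult 5), 7/3 (mult 3)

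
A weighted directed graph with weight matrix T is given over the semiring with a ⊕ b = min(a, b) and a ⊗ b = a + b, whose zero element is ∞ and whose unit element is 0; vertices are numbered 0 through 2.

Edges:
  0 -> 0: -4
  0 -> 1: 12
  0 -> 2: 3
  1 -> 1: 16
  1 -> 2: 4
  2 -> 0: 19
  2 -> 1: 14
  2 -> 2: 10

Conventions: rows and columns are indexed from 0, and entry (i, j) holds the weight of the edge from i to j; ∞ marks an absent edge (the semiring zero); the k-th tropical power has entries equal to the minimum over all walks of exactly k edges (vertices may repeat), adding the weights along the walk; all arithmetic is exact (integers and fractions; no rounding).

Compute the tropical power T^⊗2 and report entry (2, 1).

T^⊗2:
  [-8, 8, -1]
  [23, 18, 14]
  [15, 24, 18]
Key observation: the optimum is the walk 2->2->1, with weight 10 + 14 = 24.
Optimal value attained by: walk 2->2->1.
Answer: (T^⊗2)[2][1] = 24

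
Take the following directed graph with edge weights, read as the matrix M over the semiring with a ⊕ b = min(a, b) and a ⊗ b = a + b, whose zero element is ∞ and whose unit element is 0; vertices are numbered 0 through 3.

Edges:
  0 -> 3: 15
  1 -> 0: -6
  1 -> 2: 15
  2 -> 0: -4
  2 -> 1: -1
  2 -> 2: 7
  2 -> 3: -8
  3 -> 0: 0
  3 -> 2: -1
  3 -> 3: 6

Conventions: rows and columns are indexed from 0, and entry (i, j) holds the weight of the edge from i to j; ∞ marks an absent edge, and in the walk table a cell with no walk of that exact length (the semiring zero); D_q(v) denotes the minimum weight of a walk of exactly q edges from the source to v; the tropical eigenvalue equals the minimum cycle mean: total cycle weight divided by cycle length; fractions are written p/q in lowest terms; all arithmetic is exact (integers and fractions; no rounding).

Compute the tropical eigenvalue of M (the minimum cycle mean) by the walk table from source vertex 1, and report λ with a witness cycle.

q=0: [∞, 0, ∞, ∞]
q=1: [-6, ∞, 15, ∞]
q=2: [11, 14, 22, 7]
q=3: [7, 21, 6, 13]
q=4: [2, 5, 12, -2]
Optimal cycle mean attained by: cycle 2->3->2, total (-8) + (-1), length 2.
Answer: λ = -9/2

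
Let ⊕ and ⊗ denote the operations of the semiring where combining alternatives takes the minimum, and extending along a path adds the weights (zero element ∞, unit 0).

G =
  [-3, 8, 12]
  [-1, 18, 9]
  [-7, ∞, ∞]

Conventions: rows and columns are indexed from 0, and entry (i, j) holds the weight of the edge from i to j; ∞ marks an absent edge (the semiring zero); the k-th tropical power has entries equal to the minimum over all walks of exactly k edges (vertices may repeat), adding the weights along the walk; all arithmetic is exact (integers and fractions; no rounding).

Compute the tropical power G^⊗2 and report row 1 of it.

G^⊗2:
  [-6, 5, 9]
  [-4, 7, 11]
  [-10, 1, 5]
Answer: row 1 of G^⊗2 = [-4, 7, 11]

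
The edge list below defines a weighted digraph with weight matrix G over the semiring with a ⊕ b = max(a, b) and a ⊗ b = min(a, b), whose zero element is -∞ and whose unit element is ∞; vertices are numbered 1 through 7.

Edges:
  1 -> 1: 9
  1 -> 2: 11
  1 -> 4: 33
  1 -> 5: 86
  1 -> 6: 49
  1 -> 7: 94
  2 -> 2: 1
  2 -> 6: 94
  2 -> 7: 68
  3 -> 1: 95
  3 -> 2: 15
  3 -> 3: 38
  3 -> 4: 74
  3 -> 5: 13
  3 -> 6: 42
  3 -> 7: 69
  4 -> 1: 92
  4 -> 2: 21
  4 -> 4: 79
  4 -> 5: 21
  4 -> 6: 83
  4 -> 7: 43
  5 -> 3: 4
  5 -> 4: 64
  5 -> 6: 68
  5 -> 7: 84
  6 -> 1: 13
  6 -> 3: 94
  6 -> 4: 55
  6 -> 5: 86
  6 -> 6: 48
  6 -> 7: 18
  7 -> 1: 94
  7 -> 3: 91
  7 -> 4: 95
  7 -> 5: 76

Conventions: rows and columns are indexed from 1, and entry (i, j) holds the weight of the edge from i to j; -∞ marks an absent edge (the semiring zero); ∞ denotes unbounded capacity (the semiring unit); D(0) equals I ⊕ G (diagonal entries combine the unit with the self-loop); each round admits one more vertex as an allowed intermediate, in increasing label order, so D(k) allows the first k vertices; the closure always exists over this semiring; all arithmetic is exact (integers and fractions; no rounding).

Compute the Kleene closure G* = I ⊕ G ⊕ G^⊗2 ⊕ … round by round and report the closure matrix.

D(0):
  [∞, 11, -∞, 33, 86, 49, 94]
  [-∞, ∞, -∞, -∞, -∞, 94, 68]
  [95, 15, ∞, 74, 13, 42, 69]
  [92, 21, -∞, ∞, 21, 83, 43]
  [-∞, -∞, 4, 64, ∞, 68, 84]
  [13, -∞, 94, 55, 86, ∞, 18]
  [94, -∞, 91, 95, 76, -∞, ∞]
D(1):
  [∞, 11, -∞, 33, 86, 49, 94]
  [-∞, ∞, -∞, -∞, -∞, 94, 68]
  [95, 15, ∞, 74, 86, 49, 94]
  [92, 21, -∞, ∞, 86, 83, 92]
  [-∞, -∞, 4, 64, ∞, 68, 84]
  [13, 11, 94, 55, 86, ∞, 18]
  [94, 11, 91, 95, 86, 49, ∞]
D(2):
  [∞, 11, -∞, 33, 86, 49, 94]
  [-∞, ∞, -∞, -∞, -∞, 94, 68]
  [95, 15, ∞, 74, 86, 49, 94]
  [92, 21, -∞, ∞, 86, 83, 92]
  [-∞, -∞, 4, 64, ∞, 68, 84]
  [13, 11, 94, 55, 86, ∞, 18]
  [94, 11, 91, 95, 86, 49, ∞]
D(3):
  [∞, 11, -∞, 33, 86, 49, 94]
  [-∞, ∞, -∞, -∞, -∞, 94, 68]
  [95, 15, ∞, 74, 86, 49, 94]
  [92, 21, -∞, ∞, 86, 83, 92]
  [4, 4, 4, 64, ∞, 68, 84]
  [94, 15, 94, 74, 86, ∞, 94]
  [94, 15, 91, 95, 86, 49, ∞]
D(4):
  [∞, 21, -∞, 33, 86, 49, 94]
  [-∞, ∞, -∞, -∞, -∞, 94, 68]
  [95, 21, ∞, 74, 86, 74, 94]
  [92, 21, -∞, ∞, 86, 83, 92]
  [64, 21, 4, 64, ∞, 68, 84]
  [94, 21, 94, 74, 86, ∞, 94]
  [94, 21, 91, 95, 86, 83, ∞]
D(5):
  [∞, 21, 4, 64, 86, 68, 94]
  [-∞, ∞, -∞, -∞, -∞, 94, 68]
  [95, 21, ∞, 74, 86, 74, 94]
  [92, 21, 4, ∞, 86, 83, 92]
  [64, 21, 4, 64, ∞, 68, 84]
  [94, 21, 94, 74, 86, ∞, 94]
  [94, 21, 91, 95, 86, 83, ∞]
D(6):
  [∞, 21, 68, 68, 86, 68, 94]
  [94, ∞, 94, 74, 86, 94, 94]
  [95, 21, ∞, 74, 86, 74, 94]
  [92, 21, 83, ∞, 86, 83, 92]
  [68, 21, 68, 68, ∞, 68, 84]
  [94, 21, 94, 74, 86, ∞, 94]
  [94, 21, 91, 95, 86, 83, ∞]
D(7):
  [∞, 21, 91, 94, 86, 83, 94]
  [94, ∞, 94, 94, 86, 94, 94]
  [95, 21, ∞, 94, 86, 83, 94]
  [92, 21, 91, ∞, 86, 83, 92]
  [84, 21, 84, 84, ∞, 83, 84]
  [94, 21, 94, 94, 86, ∞, 94]
  [94, 21, 91, 95, 86, 83, ∞]
Answer: G* = [[∞, 21, 91, 94, 86, 83, 94], [94, ∞, 94, 94, 86, 94, 94], [95, 21, ∞, 94, 86, 83, 94], [92, 21, 91, ∞, 86, 83, 92], [84, 21, 84, 84, ∞, 83, 84], [94, 21, 94, 94, 86, ∞, 94], [94, 21, 91, 95, 86, 83, ∞]]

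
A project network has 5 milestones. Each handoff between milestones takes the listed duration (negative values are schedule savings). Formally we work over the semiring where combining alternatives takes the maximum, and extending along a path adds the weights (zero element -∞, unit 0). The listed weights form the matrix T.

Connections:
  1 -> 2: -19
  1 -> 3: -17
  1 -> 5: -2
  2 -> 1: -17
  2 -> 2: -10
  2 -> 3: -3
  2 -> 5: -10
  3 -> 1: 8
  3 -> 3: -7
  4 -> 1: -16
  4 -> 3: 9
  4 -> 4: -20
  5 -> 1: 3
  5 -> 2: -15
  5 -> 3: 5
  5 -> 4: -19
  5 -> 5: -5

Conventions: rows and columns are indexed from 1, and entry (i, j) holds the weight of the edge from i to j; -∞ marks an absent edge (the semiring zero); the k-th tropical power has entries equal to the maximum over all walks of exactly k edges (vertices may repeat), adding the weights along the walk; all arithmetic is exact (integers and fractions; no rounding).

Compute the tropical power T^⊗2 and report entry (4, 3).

T^⊗2:
  [1, -17, 3, -21, -7]
  [5, -20, -5, -29, -15]
  [1, -11, -9, -∞, 6]
  [17, -35, 2, -40, -18]
  [13, -16, 0, -24, 1]
Key observation: the optimum is the walk 4->3->3, with weight 9 + (-7) = 2.
Optimal value attained by: walk 4->3->3.
Answer: (T^⊗2)[4][3] = 2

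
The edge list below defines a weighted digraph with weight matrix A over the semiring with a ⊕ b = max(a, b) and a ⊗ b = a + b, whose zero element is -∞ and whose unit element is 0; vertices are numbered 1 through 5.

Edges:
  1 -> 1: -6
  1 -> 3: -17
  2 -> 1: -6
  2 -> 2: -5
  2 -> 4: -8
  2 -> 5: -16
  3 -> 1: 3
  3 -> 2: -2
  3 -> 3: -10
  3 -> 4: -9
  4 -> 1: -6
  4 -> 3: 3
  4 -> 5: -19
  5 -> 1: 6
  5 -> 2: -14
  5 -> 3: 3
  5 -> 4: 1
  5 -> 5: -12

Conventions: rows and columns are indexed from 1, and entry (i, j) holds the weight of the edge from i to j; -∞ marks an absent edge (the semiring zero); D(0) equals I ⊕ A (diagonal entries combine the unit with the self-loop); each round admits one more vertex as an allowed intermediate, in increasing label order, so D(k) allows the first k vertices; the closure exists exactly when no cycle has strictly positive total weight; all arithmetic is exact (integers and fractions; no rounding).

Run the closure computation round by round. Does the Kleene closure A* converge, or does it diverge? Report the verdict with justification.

D(0):
  [0, -∞, -17, -∞, -∞]
  [-6, 0, -∞, -8, -16]
  [3, -2, 0, -9, -∞]
  [-6, -∞, 3, 0, -19]
  [6, -14, 3, 1, 0]
D(1):
  [0, -∞, -17, -∞, -∞]
  [-6, 0, -23, -8, -16]
  [3, -2, 0, -9, -∞]
  [-6, -∞, 3, 0, -19]
  [6, -14, 3, 1, 0]
D(2):
  [0, -∞, -17, -∞, -∞]
  [-6, 0, -23, -8, -16]
  [3, -2, 0, -9, -18]
  [-6, -∞, 3, 0, -19]
  [6, -14, 3, 1, 0]
D(3):
  [0, -19, -17, -26, -35]
  [-6, 0, -23, -8, -16]
  [3, -2, 0, -9, -18]
  [6, 1, 3, 0, -15]
  [6, 1, 3, 1, 0]
D(4):
  [0, -19, -17, -26, -35]
  [-2, 0, -5, -8, -16]
  [3, -2, 0, -9, -18]
  [6, 1, 3, 0, -15]
  [7, 2, 4, 1, 0]
D(5):
  [0, -19, -17, -26, -35]
  [-2, 0, -5, -8, -16]
  [3, -2, 0, -9, -18]
  [6, 1, 3, 0, -15]
  [7, 2, 4, 1, 0]
Key observation: every diagonal entry stays at the unit through all rounds, so no improving cycle exists.
Answer: CONVERGES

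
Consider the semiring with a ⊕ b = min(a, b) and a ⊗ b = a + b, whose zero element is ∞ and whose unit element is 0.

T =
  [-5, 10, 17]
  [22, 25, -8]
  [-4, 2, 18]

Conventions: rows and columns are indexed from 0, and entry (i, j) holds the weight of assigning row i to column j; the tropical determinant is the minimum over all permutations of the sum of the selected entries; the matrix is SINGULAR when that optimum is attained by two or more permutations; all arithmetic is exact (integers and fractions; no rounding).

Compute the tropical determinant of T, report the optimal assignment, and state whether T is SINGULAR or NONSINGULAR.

σ = (0, 1, 2): (-5) + 25 + 18 = 38
σ = (0, 2, 1): (-5) + (-8) + 2 = -11
σ = (1, 0, 2): 10 + 22 + 18 = 50
σ = (1, 2, 0): 10 + (-8) + (-4) = -2
σ = (2, 0, 1): 17 + 22 + 2 = 41
σ = (2, 1, 0): 17 + 25 + (-4) = 38
Optimal value attained by: σ = (0, 2, 1).
Answer: det⊕(T) = -11; verdict: NONSINGULAR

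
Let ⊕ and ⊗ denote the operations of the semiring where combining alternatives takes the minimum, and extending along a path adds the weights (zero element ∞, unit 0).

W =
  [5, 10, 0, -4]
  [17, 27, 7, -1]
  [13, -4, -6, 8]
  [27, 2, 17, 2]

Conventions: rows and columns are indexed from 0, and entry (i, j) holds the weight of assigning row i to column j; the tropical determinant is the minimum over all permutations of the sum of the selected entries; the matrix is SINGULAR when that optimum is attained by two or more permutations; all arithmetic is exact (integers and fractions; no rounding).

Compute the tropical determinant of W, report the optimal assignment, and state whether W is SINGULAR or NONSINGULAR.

σ = (0, 1, 2, 3): 5 + 27 + (-6) + 2 = 28
σ = (0, 1, 3, 2): 5 + 27 + 8 + 17 = 57
σ = (0, 2, 1, 3): 5 + 7 + (-4) + 2 = 10
σ = (0, 2, 3, 1): 5 + 7 + 8 + 2 = 22
σ = (0, 3, 1, 2): 5 + (-1) + (-4) + 17 = 17
σ = (0, 3, 2, 1): 5 + (-1) + (-6) + 2 = 0
σ = (1, 0, 2, 3): 10 + 17 + (-6) + 2 = 23
σ = (1, 0, 3, 2): 10 + 17 + 8 + 17 = 52
σ = (1, 2, 0, 3): 10 + 7 + 13 + 2 = 32
σ = (1, 2, 3, 0): 10 + 7 + 8 + 27 = 52
σ = (1, 3, 0, 2): 10 + (-1) + 13 + 17 = 39
σ = (1, 3, 2, 0): 10 + (-1) + (-6) + 27 = 30
σ = (2, 0, 1, 3): 0 + 17 + (-4) + 2 = 15
σ = (2, 0, 3, 1): 0 + 17 + 8 + 2 = 27
σ = (2, 1, 0, 3): 0 + 27 + 13 + 2 = 42
σ = (2, 1, 3, 0): 0 + 27 + 8 + 27 = 62
σ = (2, 3, 0, 1): 0 + (-1) + 13 + 2 = 14
σ = (2, 3, 1, 0): 0 + (-1) + (-4) + 27 = 22
σ = (3, 0, 1, 2): (-4) + 17 + (-4) + 17 = 26
σ = (3, 0, 2, 1): (-4) + 17 + (-6) + 2 = 9
σ = (3, 1, 0, 2): (-4) + 27 + 13 + 17 = 53
σ = (3, 1, 2, 0): (-4) + 27 + (-6) + 27 = 44
σ = (3, 2, 0, 1): (-4) + 7 + 13 + 2 = 18
σ = (3, 2, 1, 0): (-4) + 7 + (-4) + 27 = 26
Optimal value attained by: σ = (0, 3, 2, 1).
Answer: det⊕(W) = 0; verdict: NONSINGULAR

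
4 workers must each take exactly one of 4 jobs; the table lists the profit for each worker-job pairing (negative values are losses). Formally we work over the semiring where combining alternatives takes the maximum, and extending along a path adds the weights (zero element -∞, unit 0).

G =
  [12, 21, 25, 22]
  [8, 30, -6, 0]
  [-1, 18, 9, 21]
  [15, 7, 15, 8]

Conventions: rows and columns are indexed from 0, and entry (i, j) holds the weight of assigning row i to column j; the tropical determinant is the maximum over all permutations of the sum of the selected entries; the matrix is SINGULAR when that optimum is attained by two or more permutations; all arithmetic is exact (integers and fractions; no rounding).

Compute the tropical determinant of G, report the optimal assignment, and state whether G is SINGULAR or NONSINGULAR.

σ = (0, 1, 2, 3): 12 + 30 + 9 + 8 = 59
σ = (0, 1, 3, 2): 12 + 30 + 21 + 15 = 78
σ = (0, 2, 1, 3): 12 + (-6) + 18 + 8 = 32
σ = (0, 2, 3, 1): 12 + (-6) + 21 + 7 = 34
σ = (0, 3, 1, 2): 12 + 0 + 18 + 15 = 45
σ = (0, 3, 2, 1): 12 + 0 + 9 + 7 = 28
σ = (1, 0, 2, 3): 21 + 8 + 9 + 8 = 46
σ = (1, 0, 3, 2): 21 + 8 + 21 + 15 = 65
σ = (1, 2, 0, 3): 21 + (-6) + (-1) + 8 = 22
σ = (1, 2, 3, 0): 21 + (-6) + 21 + 15 = 51
σ = (1, 3, 0, 2): 21 + 0 + (-1) + 15 = 35
σ = (1, 3, 2, 0): 21 + 0 + 9 + 15 = 45
σ = (2, 0, 1, 3): 25 + 8 + 18 + 8 = 59
σ = (2, 0, 3, 1): 25 + 8 + 21 + 7 = 61
σ = (2, 1, 0, 3): 25 + 30 + (-1) + 8 = 62
σ = (2, 1, 3, 0): 25 + 30 + 21 + 15 = 91
σ = (2, 3, 0, 1): 25 + 0 + (-1) + 7 = 31
σ = (2, 3, 1, 0): 25 + 0 + 18 + 15 = 58
σ = (3, 0, 1, 2): 22 + 8 + 18 + 15 = 63
σ = (3, 0, 2, 1): 22 + 8 + 9 + 7 = 46
σ = (3, 1, 0, 2): 22 + 30 + (-1) + 15 = 66
σ = (3, 1, 2, 0): 22 + 30 + 9 + 15 = 76
σ = (3, 2, 0, 1): 22 + (-6) + (-1) + 7 = 22
σ = (3, 2, 1, 0): 22 + (-6) + 18 + 15 = 49
Optimal value attained by: σ = (2, 1, 3, 0).
Answer: det⊕(G) = 91; verdict: NONSINGULAR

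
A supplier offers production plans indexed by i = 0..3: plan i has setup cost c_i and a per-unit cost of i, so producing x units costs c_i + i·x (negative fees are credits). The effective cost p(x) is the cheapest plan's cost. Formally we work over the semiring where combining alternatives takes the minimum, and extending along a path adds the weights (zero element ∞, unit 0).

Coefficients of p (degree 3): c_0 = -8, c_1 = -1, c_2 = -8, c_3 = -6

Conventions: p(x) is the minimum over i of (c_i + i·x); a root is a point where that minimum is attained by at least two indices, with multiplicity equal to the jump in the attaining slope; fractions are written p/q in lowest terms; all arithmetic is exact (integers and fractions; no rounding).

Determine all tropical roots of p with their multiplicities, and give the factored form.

hull edge (i=0, c=-8) to (i=2, c=-8): slope 0, span 2
hull edge (i=2, c=-8) to (i=3, c=-6): slope 2, span 1
Factored form: p(x) = -6 ⊗ (x ⊕ (-2)) ⊗ (x ⊕ 0) ⊗ (x ⊕ 0)
Answer: roots = -2 (mult 1), 0 (mult 2)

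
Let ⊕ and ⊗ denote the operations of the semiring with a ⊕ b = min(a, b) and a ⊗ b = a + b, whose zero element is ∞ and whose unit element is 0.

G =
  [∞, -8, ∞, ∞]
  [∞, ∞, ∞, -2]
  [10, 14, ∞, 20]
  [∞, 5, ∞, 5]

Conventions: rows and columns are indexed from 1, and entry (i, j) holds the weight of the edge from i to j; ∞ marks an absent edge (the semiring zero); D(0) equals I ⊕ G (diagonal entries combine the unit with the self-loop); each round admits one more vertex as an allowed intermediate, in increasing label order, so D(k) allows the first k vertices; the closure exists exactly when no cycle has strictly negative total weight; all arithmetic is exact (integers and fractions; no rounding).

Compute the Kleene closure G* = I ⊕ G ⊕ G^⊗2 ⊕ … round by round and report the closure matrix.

D(0):
  [0, -8, ∞, ∞]
  [∞, 0, ∞, -2]
  [10, 14, 0, 20]
  [∞, 5, ∞, 0]
D(1):
  [0, -8, ∞, ∞]
  [∞, 0, ∞, -2]
  [10, 2, 0, 20]
  [∞, 5, ∞, 0]
D(2):
  [0, -8, ∞, -10]
  [∞, 0, ∞, -2]
  [10, 2, 0, 0]
  [∞, 5, ∞, 0]
D(3):
  [0, -8, ∞, -10]
  [∞, 0, ∞, -2]
  [10, 2, 0, 0]
  [∞, 5, ∞, 0]
D(4):
  [0, -8, ∞, -10]
  [∞, 0, ∞, -2]
  [10, 2, 0, 0]
  [∞, 5, ∞, 0]
Answer: G* = [[0, -8, ∞, -10], [∞, 0, ∞, -2], [10, 2, 0, 0], [∞, 5, ∞, 0]]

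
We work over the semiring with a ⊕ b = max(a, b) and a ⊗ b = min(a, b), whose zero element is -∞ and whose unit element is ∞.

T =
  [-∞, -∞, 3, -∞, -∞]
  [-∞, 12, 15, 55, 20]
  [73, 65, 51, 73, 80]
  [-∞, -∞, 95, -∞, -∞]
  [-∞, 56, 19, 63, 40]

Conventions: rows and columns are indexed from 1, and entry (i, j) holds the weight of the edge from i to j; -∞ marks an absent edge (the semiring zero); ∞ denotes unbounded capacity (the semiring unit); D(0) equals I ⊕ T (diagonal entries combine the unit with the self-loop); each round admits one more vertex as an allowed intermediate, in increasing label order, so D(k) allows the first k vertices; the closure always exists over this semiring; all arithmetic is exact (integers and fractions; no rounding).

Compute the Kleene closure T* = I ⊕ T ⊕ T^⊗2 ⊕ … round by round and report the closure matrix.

D(0):
  [∞, -∞, 3, -∞, -∞]
  [-∞, ∞, 15, 55, 20]
  [73, 65, ∞, 73, 80]
  [-∞, -∞, 95, ∞, -∞]
  [-∞, 56, 19, 63, ∞]
D(1):
  [∞, -∞, 3, -∞, -∞]
  [-∞, ∞, 15, 55, 20]
  [73, 65, ∞, 73, 80]
  [-∞, -∞, 95, ∞, -∞]
  [-∞, 56, 19, 63, ∞]
D(2):
  [∞, -∞, 3, -∞, -∞]
  [-∞, ∞, 15, 55, 20]
  [73, 65, ∞, 73, 80]
  [-∞, -∞, 95, ∞, -∞]
  [-∞, 56, 19, 63, ∞]
D(3):
  [∞, 3, 3, 3, 3]
  [15, ∞, 15, 55, 20]
  [73, 65, ∞, 73, 80]
  [73, 65, 95, ∞, 80]
  [19, 56, 19, 63, ∞]
D(4):
  [∞, 3, 3, 3, 3]
  [55, ∞, 55, 55, 55]
  [73, 65, ∞, 73, 80]
  [73, 65, 95, ∞, 80]
  [63, 63, 63, 63, ∞]
D(5):
  [∞, 3, 3, 3, 3]
  [55, ∞, 55, 55, 55]
  [73, 65, ∞, 73, 80]
  [73, 65, 95, ∞, 80]
  [63, 63, 63, 63, ∞]
Answer: T* = [[∞, 3, 3, 3, 3], [55, ∞, 55, 55, 55], [73, 65, ∞, 73, 80], [73, 65, 95, ∞, 80], [63, 63, 63, 63, ∞]]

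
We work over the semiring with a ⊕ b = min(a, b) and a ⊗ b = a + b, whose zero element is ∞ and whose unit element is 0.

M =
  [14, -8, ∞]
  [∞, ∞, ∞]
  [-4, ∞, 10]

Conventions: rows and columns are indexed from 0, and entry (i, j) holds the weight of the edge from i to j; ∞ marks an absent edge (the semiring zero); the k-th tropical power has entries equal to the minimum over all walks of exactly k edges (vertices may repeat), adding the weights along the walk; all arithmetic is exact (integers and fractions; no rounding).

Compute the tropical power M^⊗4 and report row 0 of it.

M^⊗2:
  [28, 6, ∞]
  [∞, ∞, ∞]
  [6, -12, 20]
M^⊗3:
  [42, 20, ∞]
  [∞, ∞, ∞]
  [16, -2, 30]
M^⊗4:
  [56, 34, ∞]
  [∞, ∞, ∞]
  [26, 8, 40]
Answer: row 0 of M^⊗4 = [56, 34, ∞]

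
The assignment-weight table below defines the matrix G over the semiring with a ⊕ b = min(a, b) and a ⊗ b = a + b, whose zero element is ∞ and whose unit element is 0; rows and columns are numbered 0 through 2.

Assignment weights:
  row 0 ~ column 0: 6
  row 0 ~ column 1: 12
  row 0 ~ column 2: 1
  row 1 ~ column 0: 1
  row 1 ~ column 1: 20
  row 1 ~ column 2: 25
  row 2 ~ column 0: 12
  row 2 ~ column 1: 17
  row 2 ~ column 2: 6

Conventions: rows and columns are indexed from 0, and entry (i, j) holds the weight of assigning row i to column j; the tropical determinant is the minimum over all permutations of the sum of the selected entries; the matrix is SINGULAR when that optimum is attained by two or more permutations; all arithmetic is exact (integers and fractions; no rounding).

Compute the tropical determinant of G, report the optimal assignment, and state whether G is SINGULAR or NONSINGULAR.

σ = (0, 1, 2): 6 + 20 + 6 = 32
σ = (0, 2, 1): 6 + 25 + 17 = 48
σ = (1, 0, 2): 12 + 1 + 6 = 19
σ = (1, 2, 0): 12 + 25 + 12 = 49
σ = (2, 0, 1): 1 + 1 + 17 = 19
σ = (2, 1, 0): 1 + 20 + 12 = 33
Optimal value attained by: σ = (1, 0, 2).
Answer: det⊕(G) = 19; verdict: SINGULAR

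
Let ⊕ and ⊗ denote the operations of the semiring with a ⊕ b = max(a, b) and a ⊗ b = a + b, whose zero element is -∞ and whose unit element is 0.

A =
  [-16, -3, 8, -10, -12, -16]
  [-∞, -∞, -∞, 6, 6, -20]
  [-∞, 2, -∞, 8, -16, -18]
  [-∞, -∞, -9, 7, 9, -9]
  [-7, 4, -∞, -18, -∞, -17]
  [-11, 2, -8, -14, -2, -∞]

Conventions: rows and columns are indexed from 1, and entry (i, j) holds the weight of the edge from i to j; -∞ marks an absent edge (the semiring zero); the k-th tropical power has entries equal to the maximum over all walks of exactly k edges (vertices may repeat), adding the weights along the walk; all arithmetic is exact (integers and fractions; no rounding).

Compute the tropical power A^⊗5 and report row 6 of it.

A^⊗2:
  [-19, 10, -8, 16, 3, -10]
  [-1, 10, -3, 13, 15, -3]
  [-23, -12, -1, 15, 17, -1]
  [2, 13, -2, 14, 16, -2]
  [-23, -10, 1, 10, 10, -16]
  [-9, 2, -3, 8, 8, -18]
A^⊗3:
  [-4, 7, 7, 23, 25, 7]
  [8, 19, 7, 20, 22, 4]
  [10, 21, 6, 22, 24, 6]
  [9, 20, 10, 21, 23, 5]
  [3, 14, 1, 17, 19, 1]
  [1, 12, -1, 15, 17, -1]
A^⊗4:
  [18, 29, 14, 30, 32, 14]
  [15, 26, 16, 27, 29, 11]
  [17, 28, 18, 29, 31, 13]
  [16, 27, 17, 28, 30, 12]
  [12, 23, 11, 24, 26, 8]
  [10, 21, 9, 22, 24, 6]
A^⊗5:
  [25, 36, 26, 37, 39, 21]
  [22, 33, 23, 34, 36, 18]
  [24, 35, 25, 36, 38, 20]
  [23, 34, 24, 35, 37, 19]
  [19, 30, 20, 31, 33, 15]
  [17, 28, 18, 29, 31, 13]
Answer: row 6 of A^⊗5 = [17, 28, 18, 29, 31, 13]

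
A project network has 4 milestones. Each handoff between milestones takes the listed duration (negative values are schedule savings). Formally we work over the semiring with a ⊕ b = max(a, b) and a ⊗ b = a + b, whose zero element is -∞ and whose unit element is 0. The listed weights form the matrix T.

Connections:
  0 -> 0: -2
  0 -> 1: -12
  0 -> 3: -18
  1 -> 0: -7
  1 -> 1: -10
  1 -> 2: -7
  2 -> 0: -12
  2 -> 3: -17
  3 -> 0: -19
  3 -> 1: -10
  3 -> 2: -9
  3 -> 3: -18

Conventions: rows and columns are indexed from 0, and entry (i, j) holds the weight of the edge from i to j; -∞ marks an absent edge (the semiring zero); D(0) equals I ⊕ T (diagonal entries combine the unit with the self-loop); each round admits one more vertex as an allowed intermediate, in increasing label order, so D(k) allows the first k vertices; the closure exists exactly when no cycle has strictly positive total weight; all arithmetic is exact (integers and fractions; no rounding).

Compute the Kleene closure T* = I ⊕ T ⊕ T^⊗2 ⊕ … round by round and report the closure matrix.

D(0):
  [0, -12, -∞, -18]
  [-7, 0, -7, -∞]
  [-12, -∞, 0, -17]
  [-19, -10, -9, 0]
D(1):
  [0, -12, -∞, -18]
  [-7, 0, -7, -25]
  [-12, -24, 0, -17]
  [-19, -10, -9, 0]
D(2):
  [0, -12, -19, -18]
  [-7, 0, -7, -25]
  [-12, -24, 0, -17]
  [-17, -10, -9, 0]
D(3):
  [0, -12, -19, -18]
  [-7, 0, -7, -24]
  [-12, -24, 0, -17]
  [-17, -10, -9, 0]
D(4):
  [0, -12, -19, -18]
  [-7, 0, -7, -24]
  [-12, -24, 0, -17]
  [-17, -10, -9, 0]
Answer: T* = [[0, -12, -19, -18], [-7, 0, -7, -24], [-12, -24, 0, -17], [-17, -10, -9, 0]]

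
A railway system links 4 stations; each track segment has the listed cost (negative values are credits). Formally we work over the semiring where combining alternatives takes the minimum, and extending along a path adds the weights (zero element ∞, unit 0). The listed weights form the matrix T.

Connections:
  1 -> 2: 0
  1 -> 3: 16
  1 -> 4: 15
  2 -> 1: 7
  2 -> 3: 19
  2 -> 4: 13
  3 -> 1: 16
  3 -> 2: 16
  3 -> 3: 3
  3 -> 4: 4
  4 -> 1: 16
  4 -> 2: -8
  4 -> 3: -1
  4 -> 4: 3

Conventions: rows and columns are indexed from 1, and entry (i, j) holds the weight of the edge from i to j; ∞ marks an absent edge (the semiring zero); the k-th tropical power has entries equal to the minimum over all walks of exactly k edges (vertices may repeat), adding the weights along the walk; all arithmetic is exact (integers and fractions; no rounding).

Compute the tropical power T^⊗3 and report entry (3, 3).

T^⊗2:
  [7, 7, 14, 13]
  [29, 5, 12, 16]
  [19, -4, 3, 7]
  [-1, -5, 2, 3]
T^⊗3:
  [14, 5, 12, 16]
  [12, 8, 15, 16]
  [3, -1, 6, 7]
  [2, -5, 2, 6]
Key observation: the optimum is the walk 3->3->4->3, with weight 3 + 4 + (-1) = 6.
Optimal value attained by: walk 3->3->4->3.
Answer: (T^⊗3)[3][3] = 6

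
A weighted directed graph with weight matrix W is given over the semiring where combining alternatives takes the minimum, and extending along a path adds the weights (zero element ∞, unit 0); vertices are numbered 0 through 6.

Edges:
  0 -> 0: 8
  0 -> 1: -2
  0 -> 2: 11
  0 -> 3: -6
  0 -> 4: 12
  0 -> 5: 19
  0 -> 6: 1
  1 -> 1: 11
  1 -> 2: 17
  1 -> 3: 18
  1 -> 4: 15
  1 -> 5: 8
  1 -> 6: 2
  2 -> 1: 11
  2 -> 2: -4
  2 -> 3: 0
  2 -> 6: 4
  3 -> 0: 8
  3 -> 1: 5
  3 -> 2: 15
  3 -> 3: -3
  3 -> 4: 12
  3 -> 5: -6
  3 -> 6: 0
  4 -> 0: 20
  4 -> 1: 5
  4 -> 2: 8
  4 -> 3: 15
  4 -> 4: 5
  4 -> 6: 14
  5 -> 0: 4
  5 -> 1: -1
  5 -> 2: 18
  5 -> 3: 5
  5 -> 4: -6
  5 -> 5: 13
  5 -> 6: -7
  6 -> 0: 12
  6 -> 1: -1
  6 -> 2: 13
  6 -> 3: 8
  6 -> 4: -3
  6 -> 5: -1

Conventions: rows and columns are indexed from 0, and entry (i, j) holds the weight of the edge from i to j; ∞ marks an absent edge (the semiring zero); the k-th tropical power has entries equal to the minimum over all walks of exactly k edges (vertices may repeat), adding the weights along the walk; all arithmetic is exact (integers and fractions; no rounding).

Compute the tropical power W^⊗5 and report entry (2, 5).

W^⊗2:
  [2, -1, 7, -9, -2, -12, -6]
  [12, 1, 13, 10, -1, 1, 1]
  [8, 3, -8, -4, 1, -6, 0]
  [-2, -7, 11, -6, -12, -9, -13]
  [23, 10, 4, 8, 10, 9, 7]
  [5, -8, 2, -2, -10, -8, 1]
  [3, -2, 5, 4, -7, 2, -8]
W^⊗3:
  [-8, -13, 3, -12, -18, -15, -19]
  [5, 0, 7, 6, -5, 0, -6]
  [-2, -7, -12, -8, -12, -10, -13]
  [-5, -14, -4, -9, -16, -14, -16]
  [13, 6, 0, 4, 3, 2, 2]
  [-4, -9, -2, -5, -14, -8, -15]
  [4, -9, 1, -3, -11, -9, -5]
W^⊗4:
  [-11, -20, -10, -15, -22, -20, -22]
  [4, -7, 3, -1, -9, -7, -7]
  [-6, -14, -16, -12, -16, -14, -17]
  [-10, -17, -8, -12, -20, -17, -21]
  [6, 1, -4, 0, -4, -2, -5]
  [-4, -16, -6, -10, -18, -16, -15]
  [-5, -10, -3, -6, -15, -9, -16]
W^⊗5:
  [-16, -23, -14, -18, -26, -23, -27]
  [-3, -8, -1, -4, -13, -8, -14]
  [-10, -18, -20, -16, -20, -18, -21]
  [-13, -22, -12, -16, -24, -22, -24]
  [2, -6, -8, -4, -8, -6, -9]
  [-12, -17, -10, -13, -22, -16, -23]
  [-5, -17, -7, -11, -19, -17, -16]
Key observation: the optimum is the walk 2->2->2->2->3->5, with weight (-4) + (-4) + (-4) + 0 + (-6) = -18.
Optimal value attained by: walk 2->2->2->2->3->5.
Answer: (W^⊗5)[2][5] = -18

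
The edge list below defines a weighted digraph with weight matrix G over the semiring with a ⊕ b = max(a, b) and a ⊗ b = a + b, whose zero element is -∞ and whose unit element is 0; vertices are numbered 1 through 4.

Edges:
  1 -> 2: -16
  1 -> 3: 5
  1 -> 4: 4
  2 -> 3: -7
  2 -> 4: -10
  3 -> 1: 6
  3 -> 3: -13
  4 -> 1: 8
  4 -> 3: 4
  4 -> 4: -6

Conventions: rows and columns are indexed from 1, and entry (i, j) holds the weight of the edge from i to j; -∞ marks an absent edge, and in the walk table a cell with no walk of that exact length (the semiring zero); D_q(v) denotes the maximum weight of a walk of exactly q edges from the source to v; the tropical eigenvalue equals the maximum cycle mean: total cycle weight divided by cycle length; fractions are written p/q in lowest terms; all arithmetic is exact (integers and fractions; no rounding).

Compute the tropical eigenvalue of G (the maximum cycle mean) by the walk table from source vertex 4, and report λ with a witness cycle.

q=0: [-∞, -∞, -∞, 0]
q=1: [8, -∞, 4, -6]
q=2: [10, -8, 13, 12]
q=3: [20, -6, 16, 14]
q=4: [22, 4, 25, 24]
Optimal cycle mean attained by: cycle 1->4->1, total 4 + 8, length 2.
Answer: λ = 6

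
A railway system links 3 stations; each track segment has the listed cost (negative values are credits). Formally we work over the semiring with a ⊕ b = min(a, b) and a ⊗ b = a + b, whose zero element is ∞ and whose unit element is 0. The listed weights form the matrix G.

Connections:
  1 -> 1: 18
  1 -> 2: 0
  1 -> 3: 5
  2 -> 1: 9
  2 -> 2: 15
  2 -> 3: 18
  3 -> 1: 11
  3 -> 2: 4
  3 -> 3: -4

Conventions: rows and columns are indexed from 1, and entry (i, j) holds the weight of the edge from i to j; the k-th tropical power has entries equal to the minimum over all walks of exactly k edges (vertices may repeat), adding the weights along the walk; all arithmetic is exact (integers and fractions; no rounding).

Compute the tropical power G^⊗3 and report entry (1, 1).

G^⊗2:
  [9, 9, 1]
  [24, 9, 14]
  [7, 0, -8]
G^⊗3:
  [12, 5, -3]
  [18, 18, 10]
  [3, -4, -12]
Key observation: the optimum is the walk 1->3->3->1, with weight 5 + (-4) + 11 = 12.
Optimal value attained by: walk 1->3->3->1.
Answer: (G^⊗3)[1][1] = 12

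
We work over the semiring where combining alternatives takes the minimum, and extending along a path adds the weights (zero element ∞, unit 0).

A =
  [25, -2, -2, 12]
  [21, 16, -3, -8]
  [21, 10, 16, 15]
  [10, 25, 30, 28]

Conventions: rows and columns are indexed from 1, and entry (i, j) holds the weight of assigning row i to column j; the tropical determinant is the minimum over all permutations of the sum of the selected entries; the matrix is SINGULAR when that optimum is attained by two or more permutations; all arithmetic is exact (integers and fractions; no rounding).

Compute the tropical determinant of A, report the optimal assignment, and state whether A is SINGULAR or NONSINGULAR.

σ = (1, 2, 3, 4): 25 + 16 + 16 + 28 = 85
σ = (1, 2, 4, 3): 25 + 16 + 15 + 30 = 86
σ = (1, 3, 2, 4): 25 + (-3) + 10 + 28 = 60
σ = (1, 3, 4, 2): 25 + (-3) + 15 + 25 = 62
σ = (1, 4, 2, 3): 25 + (-8) + 10 + 30 = 57
σ = (1, 4, 3, 2): 25 + (-8) + 16 + 25 = 58
σ = (2, 1, 3, 4): (-2) + 21 + 16 + 28 = 63
σ = (2, 1, 4, 3): (-2) + 21 + 15 + 30 = 64
σ = (2, 3, 1, 4): (-2) + (-3) + 21 + 28 = 44
σ = (2, 3, 4, 1): (-2) + (-3) + 15 + 10 = 20
σ = (2, 4, 1, 3): (-2) + (-8) + 21 + 30 = 41
σ = (2, 4, 3, 1): (-2) + (-8) + 16 + 10 = 16
σ = (3, 1, 2, 4): (-2) + 21 + 10 + 28 = 57
σ = (3, 1, 4, 2): (-2) + 21 + 15 + 25 = 59
σ = (3, 2, 1, 4): (-2) + 16 + 21 + 28 = 63
σ = (3, 2, 4, 1): (-2) + 16 + 15 + 10 = 39
σ = (3, 4, 1, 2): (-2) + (-8) + 21 + 25 = 36
σ = (3, 4, 2, 1): (-2) + (-8) + 10 + 10 = 10
σ = (4, 1, 2, 3): 12 + 21 + 10 + 30 = 73
σ = (4, 1, 3, 2): 12 + 21 + 16 + 25 = 74
σ = (4, 2, 1, 3): 12 + 16 + 21 + 30 = 79
σ = (4, 2, 3, 1): 12 + 16 + 16 + 10 = 54
σ = (4, 3, 1, 2): 12 + (-3) + 21 + 25 = 55
σ = (4, 3, 2, 1): 12 + (-3) + 10 + 10 = 29
Optimal value attained by: σ = (3, 4, 2, 1).
Answer: det⊕(A) = 10; verdict: NONSINGULAR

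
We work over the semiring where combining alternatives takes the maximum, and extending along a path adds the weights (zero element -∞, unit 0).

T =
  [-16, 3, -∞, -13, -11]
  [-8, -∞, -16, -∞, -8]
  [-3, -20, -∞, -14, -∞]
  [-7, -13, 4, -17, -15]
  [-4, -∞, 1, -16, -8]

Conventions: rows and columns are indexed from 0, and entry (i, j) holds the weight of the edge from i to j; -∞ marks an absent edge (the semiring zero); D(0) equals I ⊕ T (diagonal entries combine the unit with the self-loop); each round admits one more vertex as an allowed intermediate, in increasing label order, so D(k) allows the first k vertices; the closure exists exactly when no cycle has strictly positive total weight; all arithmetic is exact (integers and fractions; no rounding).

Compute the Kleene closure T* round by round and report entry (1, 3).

D(0):
  [0, 3, -∞, -13, -11]
  [-8, 0, -16, -∞, -8]
  [-3, -20, 0, -14, -∞]
  [-7, -13, 4, 0, -15]
  [-4, -∞, 1, -16, 0]
D(1):
  [0, 3, -∞, -13, -11]
  [-8, 0, -16, -21, -8]
  [-3, 0, 0, -14, -14]
  [-7, -4, 4, 0, -15]
  [-4, -1, 1, -16, 0]
D(2):
  [0, 3, -13, -13, -5]
  [-8, 0, -16, -21, -8]
  [-3, 0, 0, -14, -8]
  [-7, -4, 4, 0, -12]
  [-4, -1, 1, -16, 0]
D(3):
  [0, 3, -13, -13, -5]
  [-8, 0, -16, -21, -8]
  [-3, 0, 0, -14, -8]
  [1, 4, 4, 0, -4]
  [-2, 1, 1, -13, 0]
D(4):
  [0, 3, -9, -13, -5]
  [-8, 0, -16, -21, -8]
  [-3, 0, 0, -14, -8]
  [1, 4, 4, 0, -4]
  [-2, 1, 1, -13, 0]
D(5):
  [0, 3, -4, -13, -5]
  [-8, 0, -7, -21, -8]
  [-3, 0, 0, -14, -8]
  [1, 4, 4, 0, -4]
  [-2, 1, 1, -13, 0]
Answer: T*[1][3] = -21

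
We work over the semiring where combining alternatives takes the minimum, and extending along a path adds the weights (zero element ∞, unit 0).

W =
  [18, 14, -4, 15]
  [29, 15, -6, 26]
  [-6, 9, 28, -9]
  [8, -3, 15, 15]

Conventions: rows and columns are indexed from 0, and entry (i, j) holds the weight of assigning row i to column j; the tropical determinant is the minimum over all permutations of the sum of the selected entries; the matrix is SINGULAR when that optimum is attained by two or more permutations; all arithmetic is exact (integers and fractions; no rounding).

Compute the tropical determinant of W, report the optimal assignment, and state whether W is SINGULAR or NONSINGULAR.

σ = (0, 1, 2, 3): 18 + 15 + 28 + 15 = 76
σ = (0, 1, 3, 2): 18 + 15 + (-9) + 15 = 39
σ = (0, 2, 1, 3): 18 + (-6) + 9 + 15 = 36
σ = (0, 2, 3, 1): 18 + (-6) + (-9) + (-3) = 0
σ = (0, 3, 1, 2): 18 + 26 + 9 + 15 = 68
σ = (0, 3, 2, 1): 18 + 26 + 28 + (-3) = 69
σ = (1, 0, 2, 3): 14 + 29 + 28 + 15 = 86
σ = (1, 0, 3, 2): 14 + 29 + (-9) + 15 = 49
σ = (1, 2, 0, 3): 14 + (-6) + (-6) + 15 = 17
σ = (1, 2, 3, 0): 14 + (-6) + (-9) + 8 = 7
σ = (1, 3, 0, 2): 14 + 26 + (-6) + 15 = 49
σ = (1, 3, 2, 0): 14 + 26 + 28 + 8 = 76
σ = (2, 0, 1, 3): (-4) + 29 + 9 + 15 = 49
σ = (2, 0, 3, 1): (-4) + 29 + (-9) + (-3) = 13
σ = (2, 1, 0, 3): (-4) + 15 + (-6) + 15 = 20
σ = (2, 1, 3, 0): (-4) + 15 + (-9) + 8 = 10
σ = (2, 3, 0, 1): (-4) + 26 + (-6) + (-3) = 13
σ = (2, 3, 1, 0): (-4) + 26 + 9 + 8 = 39
σ = (3, 0, 1, 2): 15 + 29 + 9 + 15 = 68
σ = (3, 0, 2, 1): 15 + 29 + 28 + (-3) = 69
σ = (3, 1, 0, 2): 15 + 15 + (-6) + 15 = 39
σ = (3, 1, 2, 0): 15 + 15 + 28 + 8 = 66
σ = (3, 2, 0, 1): 15 + (-6) + (-6) + (-3) = 0
σ = (3, 2, 1, 0): 15 + (-6) + 9 + 8 = 26
Optimal value attained by: σ = (0, 2, 3, 1).
Answer: det⊕(W) = 0; verdict: SINGULAR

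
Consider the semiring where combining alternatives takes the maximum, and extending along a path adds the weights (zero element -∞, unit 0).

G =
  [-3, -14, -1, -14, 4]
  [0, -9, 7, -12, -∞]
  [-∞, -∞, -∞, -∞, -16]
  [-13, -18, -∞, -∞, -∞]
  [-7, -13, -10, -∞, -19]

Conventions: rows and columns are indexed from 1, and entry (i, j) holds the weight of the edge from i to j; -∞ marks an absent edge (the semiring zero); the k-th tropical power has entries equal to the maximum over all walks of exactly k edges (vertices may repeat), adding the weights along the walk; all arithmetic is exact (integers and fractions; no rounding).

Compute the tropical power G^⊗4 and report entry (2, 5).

G^⊗2:
  [-3, -9, -4, -17, 1]
  [-3, -14, -1, -14, 4]
  [-23, -29, -26, -∞, -35]
  [-16, -27, -11, -27, -9]
  [-10, -21, -6, -21, -3]
G^⊗3:
  [-6, -12, -2, -17, 1]
  [-3, -9, -4, -17, 1]
  [-26, -37, -22, -37, -19]
  [-16, -22, -17, -30, -12]
  [-10, -16, -11, -24, -6]
G^⊗4:
  [-6, -12, -5, -20, -2]
  [-6, -12, -2, -17, 1]
  [-26, -32, -27, -40, -22]
  [-19, -25, -15, -30, -12]
  [-13, -19, -9, -24, -6]
Key observation: the optimum is the walk 2->1->5->1->5, with weight 0 + 4 + (-7) + 4 = 1.
Optimal value attained by: walk 2->1->5->1->5.
Answer: (G^⊗4)[2][5] = 1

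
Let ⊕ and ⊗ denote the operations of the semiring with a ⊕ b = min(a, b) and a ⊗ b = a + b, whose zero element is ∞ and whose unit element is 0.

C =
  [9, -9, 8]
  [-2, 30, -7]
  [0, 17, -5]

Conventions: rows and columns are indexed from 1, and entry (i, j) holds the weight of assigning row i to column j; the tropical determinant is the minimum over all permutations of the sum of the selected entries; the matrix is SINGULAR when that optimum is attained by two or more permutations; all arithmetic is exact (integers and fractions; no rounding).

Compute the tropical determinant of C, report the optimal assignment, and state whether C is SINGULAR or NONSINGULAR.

σ = (1, 2, 3): 9 + 30 + (-5) = 34
σ = (1, 3, 2): 9 + (-7) + 17 = 19
σ = (2, 1, 3): (-9) + (-2) + (-5) = -16
σ = (2, 3, 1): (-9) + (-7) + 0 = -16
σ = (3, 1, 2): 8 + (-2) + 17 = 23
σ = (3, 2, 1): 8 + 30 + 0 = 38
Optimal value attained by: σ = (2, 1, 3).
Answer: det⊕(C) = -16; verdict: SINGULAR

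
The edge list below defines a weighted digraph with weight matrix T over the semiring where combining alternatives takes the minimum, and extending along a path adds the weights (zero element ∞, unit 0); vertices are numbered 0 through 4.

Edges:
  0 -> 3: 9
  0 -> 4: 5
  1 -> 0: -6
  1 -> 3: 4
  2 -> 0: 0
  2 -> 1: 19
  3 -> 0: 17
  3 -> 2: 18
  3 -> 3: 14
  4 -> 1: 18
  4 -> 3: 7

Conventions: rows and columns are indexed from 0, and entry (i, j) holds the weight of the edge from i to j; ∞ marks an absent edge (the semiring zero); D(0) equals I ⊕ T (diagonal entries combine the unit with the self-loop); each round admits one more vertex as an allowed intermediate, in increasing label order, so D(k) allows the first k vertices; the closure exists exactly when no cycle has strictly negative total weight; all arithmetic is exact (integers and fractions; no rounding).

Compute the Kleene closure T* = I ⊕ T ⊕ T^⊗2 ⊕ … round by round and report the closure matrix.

D(0):
  [0, ∞, ∞, 9, 5]
  [-6, 0, ∞, 4, ∞]
  [0, 19, 0, ∞, ∞]
  [17, ∞, 18, 0, ∞]
  [∞, 18, ∞, 7, 0]
D(1):
  [0, ∞, ∞, 9, 5]
  [-6, 0, ∞, 3, -1]
  [0, 19, 0, 9, 5]
  [17, ∞, 18, 0, 22]
  [∞, 18, ∞, 7, 0]
D(2):
  [0, ∞, ∞, 9, 5]
  [-6, 0, ∞, 3, -1]
  [0, 19, 0, 9, 5]
  [17, ∞, 18, 0, 22]
  [12, 18, ∞, 7, 0]
D(3):
  [0, ∞, ∞, 9, 5]
  [-6, 0, ∞, 3, -1]
  [0, 19, 0, 9, 5]
  [17, 37, 18, 0, 22]
  [12, 18, ∞, 7, 0]
D(4):
  [0, 46, 27, 9, 5]
  [-6, 0, 21, 3, -1]
  [0, 19, 0, 9, 5]
  [17, 37, 18, 0, 22]
  [12, 18, 25, 7, 0]
D(5):
  [0, 23, 27, 9, 5]
  [-6, 0, 21, 3, -1]
  [0, 19, 0, 9, 5]
  [17, 37, 18, 0, 22]
  [12, 18, 25, 7, 0]
Answer: T* = [[0, 23, 27, 9, 5], [-6, 0, 21, 3, -1], [0, 19, 0, 9, 5], [17, 37, 18, 0, 22], [12, 18, 25, 7, 0]]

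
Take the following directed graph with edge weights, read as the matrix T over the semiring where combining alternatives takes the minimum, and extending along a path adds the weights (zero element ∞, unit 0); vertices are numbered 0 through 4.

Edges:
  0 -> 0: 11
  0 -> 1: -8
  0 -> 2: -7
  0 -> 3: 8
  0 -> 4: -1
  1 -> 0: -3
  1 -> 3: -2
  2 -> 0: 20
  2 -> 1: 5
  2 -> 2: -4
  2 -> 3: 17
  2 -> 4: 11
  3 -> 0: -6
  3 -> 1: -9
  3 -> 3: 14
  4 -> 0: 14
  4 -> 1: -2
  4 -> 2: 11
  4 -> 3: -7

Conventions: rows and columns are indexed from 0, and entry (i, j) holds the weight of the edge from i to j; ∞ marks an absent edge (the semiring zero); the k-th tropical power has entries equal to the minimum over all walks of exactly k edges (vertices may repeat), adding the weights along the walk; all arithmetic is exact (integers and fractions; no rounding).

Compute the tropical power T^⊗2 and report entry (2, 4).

T^⊗2:
  [-11, -3, -11, -10, 4]
  [-8, -11, -10, 5, -4]
  [2, 1, -8, 3, 7]
  [-12, -14, -13, -11, -7]
  [-13, -16, 7, -4, 13]
Key observation: the optimum is the walk 2->2->4, with weight (-4) + 11 = 7.
Optimal value attained by: walk 2->2->4.
Answer: (T^⊗2)[2][4] = 7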